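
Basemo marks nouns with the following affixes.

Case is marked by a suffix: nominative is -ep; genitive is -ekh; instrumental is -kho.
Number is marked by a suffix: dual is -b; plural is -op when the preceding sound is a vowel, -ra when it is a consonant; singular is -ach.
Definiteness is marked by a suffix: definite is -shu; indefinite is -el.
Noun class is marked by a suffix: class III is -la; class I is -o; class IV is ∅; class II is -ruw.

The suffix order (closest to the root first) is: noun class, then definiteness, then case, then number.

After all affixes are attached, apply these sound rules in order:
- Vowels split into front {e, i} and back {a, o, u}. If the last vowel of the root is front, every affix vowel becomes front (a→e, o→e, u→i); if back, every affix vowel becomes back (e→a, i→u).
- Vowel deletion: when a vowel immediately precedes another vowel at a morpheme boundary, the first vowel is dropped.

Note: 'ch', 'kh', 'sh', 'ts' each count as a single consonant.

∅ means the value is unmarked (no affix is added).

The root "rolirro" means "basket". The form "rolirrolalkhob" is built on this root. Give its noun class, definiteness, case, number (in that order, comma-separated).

Segment: rolirro-la-el-kho-b.
noun class: -la → class III.
definiteness: -el → indefinite.
case: -kho → instrumental.
number: -b → dual.

class III, indefinite, instrumental, dual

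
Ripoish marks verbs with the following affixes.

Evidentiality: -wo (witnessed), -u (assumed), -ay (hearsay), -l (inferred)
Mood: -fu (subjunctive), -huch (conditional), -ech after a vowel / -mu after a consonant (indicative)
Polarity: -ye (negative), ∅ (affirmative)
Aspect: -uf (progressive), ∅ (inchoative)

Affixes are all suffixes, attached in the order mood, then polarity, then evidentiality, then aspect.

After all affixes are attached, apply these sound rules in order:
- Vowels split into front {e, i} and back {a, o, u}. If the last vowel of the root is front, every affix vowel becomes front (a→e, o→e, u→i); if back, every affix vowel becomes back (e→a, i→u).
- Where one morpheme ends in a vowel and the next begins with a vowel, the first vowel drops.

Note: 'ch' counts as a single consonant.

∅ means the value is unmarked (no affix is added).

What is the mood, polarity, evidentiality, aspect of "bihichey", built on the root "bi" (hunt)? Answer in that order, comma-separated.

Segment: bi-huch-ay.
mood: -huch → conditional.
polarity: ∅ → affirmative.
evidentiality: -ay → hearsay.
aspect: ∅ → inchoative.

conditional, affirmative, hearsay, inchoative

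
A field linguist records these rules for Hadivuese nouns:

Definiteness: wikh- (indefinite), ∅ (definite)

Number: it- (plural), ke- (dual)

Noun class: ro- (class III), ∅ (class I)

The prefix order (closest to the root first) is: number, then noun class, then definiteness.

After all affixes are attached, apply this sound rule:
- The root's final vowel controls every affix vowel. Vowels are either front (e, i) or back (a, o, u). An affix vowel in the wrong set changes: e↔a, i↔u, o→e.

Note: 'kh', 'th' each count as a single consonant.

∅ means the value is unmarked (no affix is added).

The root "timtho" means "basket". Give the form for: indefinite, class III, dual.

Attach number dual ke- → ketimtho.
Attach noun class class III ro- → roketimtho.
Attach definiteness indefinite wikh- → wikhroketimtho.
Apply vowel harmony: wikhroketimtho → wukhrokatimtho.

wukhrokatimtho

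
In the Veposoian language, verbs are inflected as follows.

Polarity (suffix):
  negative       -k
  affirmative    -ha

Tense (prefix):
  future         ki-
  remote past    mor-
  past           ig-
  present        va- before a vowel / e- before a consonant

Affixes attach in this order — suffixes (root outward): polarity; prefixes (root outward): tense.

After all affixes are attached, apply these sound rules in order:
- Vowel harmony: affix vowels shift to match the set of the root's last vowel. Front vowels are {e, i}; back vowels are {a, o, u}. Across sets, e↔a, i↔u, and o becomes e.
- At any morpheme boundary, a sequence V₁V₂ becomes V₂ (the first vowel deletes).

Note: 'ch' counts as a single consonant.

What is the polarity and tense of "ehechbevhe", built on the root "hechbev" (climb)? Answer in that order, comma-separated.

Segment: e-hechbev-ha.
polarity: -ha → affirmative.
tense: va/e- → present.

affirmative, present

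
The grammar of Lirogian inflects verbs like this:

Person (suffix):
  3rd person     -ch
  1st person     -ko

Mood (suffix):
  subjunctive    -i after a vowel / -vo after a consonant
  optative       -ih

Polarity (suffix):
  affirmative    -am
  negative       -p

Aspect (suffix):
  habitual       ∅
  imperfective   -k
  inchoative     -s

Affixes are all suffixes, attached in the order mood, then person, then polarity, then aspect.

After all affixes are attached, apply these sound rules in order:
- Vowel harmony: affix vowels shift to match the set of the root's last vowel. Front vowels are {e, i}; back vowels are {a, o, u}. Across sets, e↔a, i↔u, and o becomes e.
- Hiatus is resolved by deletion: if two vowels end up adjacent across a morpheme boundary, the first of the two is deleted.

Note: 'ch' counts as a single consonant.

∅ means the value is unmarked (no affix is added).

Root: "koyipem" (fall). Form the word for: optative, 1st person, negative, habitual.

Attach mood optative -ih → koyipemih.
Attach person 1st person -ko → koyipemihko.
Attach polarity negative -p → koyipemihkop.
aspect = habitual: zero marking, form stays koyipemihkop.
Apply vowel harmony: koyipemihkop → koyipemihkep.
Vowel deletion: no change.

koyipemihkep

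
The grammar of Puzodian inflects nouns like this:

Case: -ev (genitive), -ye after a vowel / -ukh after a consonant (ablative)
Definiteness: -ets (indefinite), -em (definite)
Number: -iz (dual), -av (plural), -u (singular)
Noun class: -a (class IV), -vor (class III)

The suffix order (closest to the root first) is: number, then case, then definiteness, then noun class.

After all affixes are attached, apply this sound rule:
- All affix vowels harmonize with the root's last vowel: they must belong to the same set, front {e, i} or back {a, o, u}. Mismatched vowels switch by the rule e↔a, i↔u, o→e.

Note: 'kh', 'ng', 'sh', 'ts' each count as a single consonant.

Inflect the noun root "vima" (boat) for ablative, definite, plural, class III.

vimaavukhamvor

Attach number plural -av → vimaav.
Attach case ablative -ukh (after consonant 'v') → vimaavukh.
Attach definiteness definite -em → vimaavukhem.
Attach noun class class III -vor → vimaavukhemvor.
Apply vowel harmony: vimaavukhemvor → vimaavukhamvor.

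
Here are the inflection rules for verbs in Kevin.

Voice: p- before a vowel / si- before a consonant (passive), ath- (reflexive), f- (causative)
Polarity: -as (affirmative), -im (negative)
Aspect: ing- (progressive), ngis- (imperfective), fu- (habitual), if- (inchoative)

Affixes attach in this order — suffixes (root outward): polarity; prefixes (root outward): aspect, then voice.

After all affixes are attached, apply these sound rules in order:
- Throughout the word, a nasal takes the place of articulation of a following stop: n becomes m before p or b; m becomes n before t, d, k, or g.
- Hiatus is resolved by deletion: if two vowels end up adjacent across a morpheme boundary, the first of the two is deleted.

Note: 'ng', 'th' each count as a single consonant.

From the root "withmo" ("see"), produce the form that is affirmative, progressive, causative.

Attach aspect progressive ing- → ingwithmo.
Attach polarity affirmative -as → ingwithmoas.
Attach voice causative f- → fingwithmoas.
Nasal assimilation: no change.
Apply vowel deletion: fingwithmoas → fingwithmas.

fingwithmas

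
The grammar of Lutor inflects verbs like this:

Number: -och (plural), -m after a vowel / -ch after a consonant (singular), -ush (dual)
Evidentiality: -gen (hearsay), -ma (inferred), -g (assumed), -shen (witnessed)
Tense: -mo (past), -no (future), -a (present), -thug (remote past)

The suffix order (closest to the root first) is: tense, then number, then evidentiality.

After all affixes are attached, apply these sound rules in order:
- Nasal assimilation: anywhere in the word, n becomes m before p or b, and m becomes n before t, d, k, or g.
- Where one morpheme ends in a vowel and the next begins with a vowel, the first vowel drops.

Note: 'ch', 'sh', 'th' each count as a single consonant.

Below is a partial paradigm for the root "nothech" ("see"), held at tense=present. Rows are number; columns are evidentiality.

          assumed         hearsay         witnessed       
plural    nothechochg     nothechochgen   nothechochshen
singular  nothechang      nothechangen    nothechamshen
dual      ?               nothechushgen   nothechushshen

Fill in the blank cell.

nothechushg

Attach tense present -a → nothecha.
Attach number dual -ush → nothechaush.
Attach evidentiality assumed -g → nothechaushg.
Nasal assimilation: no change.
Apply vowel deletion: nothechaushg → nothechushg.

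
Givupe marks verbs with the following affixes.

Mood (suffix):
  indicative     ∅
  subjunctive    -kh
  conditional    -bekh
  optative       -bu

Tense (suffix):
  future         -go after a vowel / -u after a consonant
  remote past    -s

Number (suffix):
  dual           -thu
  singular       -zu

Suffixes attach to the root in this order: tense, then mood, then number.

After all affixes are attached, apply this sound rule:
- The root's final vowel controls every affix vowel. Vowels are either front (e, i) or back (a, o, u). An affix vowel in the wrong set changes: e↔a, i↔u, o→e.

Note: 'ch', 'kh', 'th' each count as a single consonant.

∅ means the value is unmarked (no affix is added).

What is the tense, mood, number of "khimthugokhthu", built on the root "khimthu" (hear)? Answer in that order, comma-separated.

Segment: khimthu-go-kh-thu.
tense: -go/u → future.
mood: -kh → subjunctive.
number: -thu → dual.

future, subjunctive, dual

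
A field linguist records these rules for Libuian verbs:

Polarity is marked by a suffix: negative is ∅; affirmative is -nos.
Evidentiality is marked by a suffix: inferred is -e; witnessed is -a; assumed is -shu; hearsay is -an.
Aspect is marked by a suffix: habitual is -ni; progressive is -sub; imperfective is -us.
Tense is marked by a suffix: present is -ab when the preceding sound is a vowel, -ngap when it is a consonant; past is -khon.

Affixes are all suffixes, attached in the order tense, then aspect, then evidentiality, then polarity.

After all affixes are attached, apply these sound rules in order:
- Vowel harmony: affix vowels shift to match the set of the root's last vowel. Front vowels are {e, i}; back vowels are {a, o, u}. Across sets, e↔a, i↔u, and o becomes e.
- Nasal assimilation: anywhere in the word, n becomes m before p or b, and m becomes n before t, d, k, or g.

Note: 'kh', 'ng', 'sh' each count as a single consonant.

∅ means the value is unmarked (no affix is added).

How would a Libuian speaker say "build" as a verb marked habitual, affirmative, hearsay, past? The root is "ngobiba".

ngobibakhonnuannos

Attach tense past -khon → ngobibakhon.
Attach aspect habitual -ni → ngobibakhonni.
Attach evidentiality hearsay -an → ngobibakhonnian.
Attach polarity affirmative -nos → ngobibakhonniannos.
Apply vowel harmony: ngobibakhonniannos → ngobibakhonnuannos.
Nasal assimilation: no change.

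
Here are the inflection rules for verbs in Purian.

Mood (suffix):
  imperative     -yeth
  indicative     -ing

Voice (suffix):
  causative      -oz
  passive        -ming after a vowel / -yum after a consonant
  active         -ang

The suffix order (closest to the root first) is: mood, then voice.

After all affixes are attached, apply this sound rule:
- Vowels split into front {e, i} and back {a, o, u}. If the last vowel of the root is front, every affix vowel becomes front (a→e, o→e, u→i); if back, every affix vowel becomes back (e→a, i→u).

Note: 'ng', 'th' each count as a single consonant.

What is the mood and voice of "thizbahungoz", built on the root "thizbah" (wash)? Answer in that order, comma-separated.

Segment: thizbah-ing-oz.
mood: -ing → indicative.
voice: -oz → causative.

indicative, causative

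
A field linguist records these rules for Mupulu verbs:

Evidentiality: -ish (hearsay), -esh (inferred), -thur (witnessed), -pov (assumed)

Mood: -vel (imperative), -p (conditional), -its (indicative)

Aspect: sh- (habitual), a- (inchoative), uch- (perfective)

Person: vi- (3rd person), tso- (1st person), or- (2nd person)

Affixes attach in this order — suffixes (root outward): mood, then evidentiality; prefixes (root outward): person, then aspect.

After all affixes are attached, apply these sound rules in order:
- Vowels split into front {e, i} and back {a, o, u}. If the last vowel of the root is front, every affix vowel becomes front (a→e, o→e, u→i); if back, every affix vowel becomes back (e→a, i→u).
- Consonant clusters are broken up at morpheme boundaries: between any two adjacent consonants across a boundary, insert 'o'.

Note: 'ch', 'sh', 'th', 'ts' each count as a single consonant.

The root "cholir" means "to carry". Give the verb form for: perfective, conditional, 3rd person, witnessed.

ichovicholiropothir

Attach mood conditional -p → cholirp.
Attach person 3rd person vi- → vicholirp.
Attach evidentiality witnessed -thur → vicholirpthur.
Attach aspect perfective uch- → uchvicholirpthur.
Apply vowel harmony: uchvicholirpthur → ichvicholirpthir.
Apply epenthesis: ichvicholirpthir → ichovicholiropothir.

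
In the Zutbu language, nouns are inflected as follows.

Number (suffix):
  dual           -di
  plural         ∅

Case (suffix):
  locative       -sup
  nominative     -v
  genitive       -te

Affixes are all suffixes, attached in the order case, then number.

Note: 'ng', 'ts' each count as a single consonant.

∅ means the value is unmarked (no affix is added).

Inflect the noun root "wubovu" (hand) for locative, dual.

wubovusupdi

Attach case locative -sup → wubovusup.
Attach number dual -di → wubovusupdi.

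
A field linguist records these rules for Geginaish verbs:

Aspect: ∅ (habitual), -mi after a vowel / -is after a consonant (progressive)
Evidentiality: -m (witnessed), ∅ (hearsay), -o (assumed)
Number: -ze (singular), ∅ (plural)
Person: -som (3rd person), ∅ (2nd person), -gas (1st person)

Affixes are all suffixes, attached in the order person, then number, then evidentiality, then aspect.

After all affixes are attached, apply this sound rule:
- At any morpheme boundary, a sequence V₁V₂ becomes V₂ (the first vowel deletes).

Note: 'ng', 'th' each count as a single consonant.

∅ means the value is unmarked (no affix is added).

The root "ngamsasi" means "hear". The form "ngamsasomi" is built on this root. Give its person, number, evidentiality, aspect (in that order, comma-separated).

2nd person, plural, assumed, progressive

Segment: ngamsasi-o-mi.
person: ∅ → 2nd person.
number: ∅ → plural.
evidentiality: -o → assumed.
aspect: -mi/is → progressive.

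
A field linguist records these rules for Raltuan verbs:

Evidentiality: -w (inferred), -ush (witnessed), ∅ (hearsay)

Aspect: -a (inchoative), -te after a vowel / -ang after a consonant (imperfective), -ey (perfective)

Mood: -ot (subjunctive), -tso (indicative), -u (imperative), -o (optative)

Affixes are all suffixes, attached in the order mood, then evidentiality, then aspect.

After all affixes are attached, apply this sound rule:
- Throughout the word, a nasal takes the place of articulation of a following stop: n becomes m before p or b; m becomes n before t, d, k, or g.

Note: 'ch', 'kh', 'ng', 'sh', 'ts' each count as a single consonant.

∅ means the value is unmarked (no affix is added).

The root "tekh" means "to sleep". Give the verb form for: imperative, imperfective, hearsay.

Attach mood imperative -u → tekhu.
evidentiality = hearsay: zero marking, form stays tekhu.
Attach aspect imperfective -te (after vowel 'u') → tekhute.
Nasal assimilation: no change.

tekhute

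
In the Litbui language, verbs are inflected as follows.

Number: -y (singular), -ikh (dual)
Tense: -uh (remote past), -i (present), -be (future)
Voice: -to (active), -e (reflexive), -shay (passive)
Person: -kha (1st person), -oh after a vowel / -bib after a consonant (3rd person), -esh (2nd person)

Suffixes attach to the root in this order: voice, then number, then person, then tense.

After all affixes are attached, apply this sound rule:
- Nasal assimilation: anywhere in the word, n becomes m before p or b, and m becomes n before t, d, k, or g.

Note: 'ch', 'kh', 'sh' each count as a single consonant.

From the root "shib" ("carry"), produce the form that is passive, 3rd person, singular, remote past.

shibshayybibuh

Attach voice passive -shay → shibshay.
Attach number singular -y → shibshayy.
Attach person 3rd person -bib (after consonant 'y') → shibshayybib.
Attach tense remote past -uh → shibshayybibuh.
Nasal assimilation: no change.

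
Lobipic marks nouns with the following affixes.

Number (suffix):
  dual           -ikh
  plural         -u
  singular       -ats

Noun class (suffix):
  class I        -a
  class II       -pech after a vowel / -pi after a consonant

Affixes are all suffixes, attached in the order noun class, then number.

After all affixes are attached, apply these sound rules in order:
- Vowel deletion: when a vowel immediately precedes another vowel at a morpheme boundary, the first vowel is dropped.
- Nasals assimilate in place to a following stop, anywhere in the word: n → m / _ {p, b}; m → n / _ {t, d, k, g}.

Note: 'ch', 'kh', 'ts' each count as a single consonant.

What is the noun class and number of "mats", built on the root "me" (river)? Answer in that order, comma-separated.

class I, singular

Segment: me-a-ats.
noun class: -a → class I.
number: -ats → singular.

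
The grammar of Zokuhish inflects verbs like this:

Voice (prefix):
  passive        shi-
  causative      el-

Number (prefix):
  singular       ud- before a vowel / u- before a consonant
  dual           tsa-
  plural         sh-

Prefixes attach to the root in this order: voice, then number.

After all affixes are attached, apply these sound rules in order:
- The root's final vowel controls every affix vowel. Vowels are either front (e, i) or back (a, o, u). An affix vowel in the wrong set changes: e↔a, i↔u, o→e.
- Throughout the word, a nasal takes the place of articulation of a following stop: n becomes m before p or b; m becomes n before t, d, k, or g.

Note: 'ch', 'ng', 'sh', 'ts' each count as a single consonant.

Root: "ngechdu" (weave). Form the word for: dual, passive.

Attach voice passive shi- → shingechdu.
Attach number dual tsa- → tsashingechdu.
Apply vowel harmony: tsashingechdu → tsashungechdu.
Nasal assimilation: no change.

tsashungechdu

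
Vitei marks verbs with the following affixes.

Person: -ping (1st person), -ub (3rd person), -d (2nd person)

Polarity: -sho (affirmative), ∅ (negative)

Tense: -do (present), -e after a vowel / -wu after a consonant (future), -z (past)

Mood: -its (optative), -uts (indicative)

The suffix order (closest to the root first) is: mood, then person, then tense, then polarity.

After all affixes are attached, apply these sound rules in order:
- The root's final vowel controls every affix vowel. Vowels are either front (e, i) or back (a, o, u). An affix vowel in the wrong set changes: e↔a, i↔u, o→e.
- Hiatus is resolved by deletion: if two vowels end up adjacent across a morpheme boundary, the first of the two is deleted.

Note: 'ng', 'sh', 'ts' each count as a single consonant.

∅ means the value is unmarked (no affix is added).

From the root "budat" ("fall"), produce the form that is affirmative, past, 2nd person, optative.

budatutsdzsho

Attach mood optative -its → budatits.
Attach person 2nd person -d → budatitsd.
Attach tense past -z → budatitsdz.
Attach polarity affirmative -sho → budatitsdzsho.
Apply vowel harmony: budatitsdzsho → budatutsdzsho.
Vowel deletion: no change.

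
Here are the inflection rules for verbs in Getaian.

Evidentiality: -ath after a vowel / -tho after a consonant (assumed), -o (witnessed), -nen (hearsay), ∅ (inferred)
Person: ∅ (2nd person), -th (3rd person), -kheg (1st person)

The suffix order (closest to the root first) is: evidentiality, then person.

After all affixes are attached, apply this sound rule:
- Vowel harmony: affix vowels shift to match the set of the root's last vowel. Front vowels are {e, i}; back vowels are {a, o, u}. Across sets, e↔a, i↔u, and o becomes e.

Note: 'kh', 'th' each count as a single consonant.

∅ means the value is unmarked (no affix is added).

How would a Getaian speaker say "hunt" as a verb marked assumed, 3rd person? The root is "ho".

hoathth

Attach evidentiality assumed -ath (after vowel 'o') → hoath.
Attach person 3rd person -th → hoathth.
Vowel harmony: no change.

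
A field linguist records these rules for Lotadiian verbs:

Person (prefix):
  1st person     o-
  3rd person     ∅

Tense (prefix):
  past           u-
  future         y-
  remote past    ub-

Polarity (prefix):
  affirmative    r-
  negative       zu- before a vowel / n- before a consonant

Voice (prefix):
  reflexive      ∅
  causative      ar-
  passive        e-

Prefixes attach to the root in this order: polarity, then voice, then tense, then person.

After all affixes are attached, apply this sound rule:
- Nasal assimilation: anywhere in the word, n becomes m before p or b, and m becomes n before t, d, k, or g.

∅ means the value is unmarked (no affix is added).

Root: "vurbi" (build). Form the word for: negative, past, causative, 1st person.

ouarnvurbi

Attach polarity negative n- (before consonant 'v') → nvurbi.
Attach voice causative ar- → arnvurbi.
Attach tense past u- → uarnvurbi.
Attach person 1st person o- → ouarnvurbi.
Nasal assimilation: no change.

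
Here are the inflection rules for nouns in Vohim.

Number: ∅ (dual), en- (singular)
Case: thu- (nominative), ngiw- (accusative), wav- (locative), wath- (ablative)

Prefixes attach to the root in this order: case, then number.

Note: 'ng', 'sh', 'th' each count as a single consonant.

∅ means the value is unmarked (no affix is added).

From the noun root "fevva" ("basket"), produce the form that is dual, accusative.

ngiwfevva

Attach case accusative ngiw- → ngiwfevva.
number = dual: zero marking, form stays ngiwfevva.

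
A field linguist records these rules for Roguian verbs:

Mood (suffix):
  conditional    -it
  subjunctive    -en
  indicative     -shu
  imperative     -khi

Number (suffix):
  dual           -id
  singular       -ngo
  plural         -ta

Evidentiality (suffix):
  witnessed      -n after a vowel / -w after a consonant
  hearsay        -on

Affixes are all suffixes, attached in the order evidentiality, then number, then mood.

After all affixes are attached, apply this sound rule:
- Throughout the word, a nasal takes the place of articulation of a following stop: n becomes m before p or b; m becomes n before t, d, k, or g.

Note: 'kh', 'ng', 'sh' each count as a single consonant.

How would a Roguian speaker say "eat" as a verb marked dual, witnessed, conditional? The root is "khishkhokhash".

khishkhokhashwidit

Attach evidentiality witnessed -w (after consonant 'sh') → khishkhokhashw.
Attach number dual -id → khishkhokhashwid.
Attach mood conditional -it → khishkhokhashwidit.
Nasal assimilation: no change.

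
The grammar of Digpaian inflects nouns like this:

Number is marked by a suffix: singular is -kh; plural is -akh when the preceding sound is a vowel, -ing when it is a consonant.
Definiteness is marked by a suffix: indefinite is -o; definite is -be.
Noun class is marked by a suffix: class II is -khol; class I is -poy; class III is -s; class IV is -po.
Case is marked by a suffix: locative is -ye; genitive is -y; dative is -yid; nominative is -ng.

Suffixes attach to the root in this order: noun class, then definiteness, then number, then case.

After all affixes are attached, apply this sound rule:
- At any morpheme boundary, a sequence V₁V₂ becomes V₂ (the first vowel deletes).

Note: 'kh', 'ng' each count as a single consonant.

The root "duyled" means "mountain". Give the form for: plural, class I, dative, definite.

Attach noun class class I -poy → duyledpoy.
Attach definiteness definite -be → duyledpoybe.
Attach number plural -akh (after vowel 'e') → duyledpoybeakh.
Attach case dative -yid → duyledpoybeakhyid.
Apply vowel deletion: duyledpoybeakhyid → duyledpoybakhyid.

duyledpoybakhyid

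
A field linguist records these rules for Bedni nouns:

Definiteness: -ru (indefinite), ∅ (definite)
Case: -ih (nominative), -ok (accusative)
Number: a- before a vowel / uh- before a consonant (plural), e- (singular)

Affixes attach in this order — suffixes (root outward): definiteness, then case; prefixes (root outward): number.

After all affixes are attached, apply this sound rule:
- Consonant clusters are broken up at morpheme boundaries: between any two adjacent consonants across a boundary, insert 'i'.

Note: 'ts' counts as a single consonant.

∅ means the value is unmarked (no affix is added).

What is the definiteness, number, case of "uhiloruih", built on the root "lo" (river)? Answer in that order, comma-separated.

Segment: uh-lo-ru-ih.
definiteness: -ru → indefinite.
number: a/uh- → plural.
case: -ih → nominative.

indefinite, plural, nominative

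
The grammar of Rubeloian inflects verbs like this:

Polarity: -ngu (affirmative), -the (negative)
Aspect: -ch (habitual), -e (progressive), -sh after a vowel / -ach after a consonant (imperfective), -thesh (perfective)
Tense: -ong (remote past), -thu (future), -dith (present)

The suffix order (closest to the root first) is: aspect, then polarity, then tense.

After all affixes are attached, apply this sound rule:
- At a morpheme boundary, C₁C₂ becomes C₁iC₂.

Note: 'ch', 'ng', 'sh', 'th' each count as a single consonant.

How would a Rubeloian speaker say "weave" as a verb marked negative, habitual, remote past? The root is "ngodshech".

Attach aspect habitual -ch → ngodshechch.
Attach polarity negative -the → ngodshechchthe.
Attach tense remote past -ong → ngodshechchtheong.
Apply epenthesis: ngodshechchtheong → ngodshechichitheong.

ngodshechichitheong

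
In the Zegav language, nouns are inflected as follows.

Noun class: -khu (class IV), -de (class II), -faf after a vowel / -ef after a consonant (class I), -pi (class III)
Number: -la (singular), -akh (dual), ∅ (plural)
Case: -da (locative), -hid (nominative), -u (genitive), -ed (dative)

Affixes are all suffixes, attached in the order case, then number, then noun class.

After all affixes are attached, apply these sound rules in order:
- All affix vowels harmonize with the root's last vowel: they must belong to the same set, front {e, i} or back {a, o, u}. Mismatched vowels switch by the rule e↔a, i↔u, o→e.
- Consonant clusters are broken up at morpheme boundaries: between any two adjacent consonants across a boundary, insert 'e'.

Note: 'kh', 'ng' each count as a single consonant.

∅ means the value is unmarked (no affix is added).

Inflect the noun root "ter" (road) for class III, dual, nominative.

terehidekhepi

Attach case nominative -hid → terhid.
Attach number dual -akh → terhidakh.
Attach noun class class III -pi → terhidakhpi.
Apply vowel harmony: terhidakhpi → terhidekhpi.
Apply epenthesis: terhidekhpi → terehidekhepi.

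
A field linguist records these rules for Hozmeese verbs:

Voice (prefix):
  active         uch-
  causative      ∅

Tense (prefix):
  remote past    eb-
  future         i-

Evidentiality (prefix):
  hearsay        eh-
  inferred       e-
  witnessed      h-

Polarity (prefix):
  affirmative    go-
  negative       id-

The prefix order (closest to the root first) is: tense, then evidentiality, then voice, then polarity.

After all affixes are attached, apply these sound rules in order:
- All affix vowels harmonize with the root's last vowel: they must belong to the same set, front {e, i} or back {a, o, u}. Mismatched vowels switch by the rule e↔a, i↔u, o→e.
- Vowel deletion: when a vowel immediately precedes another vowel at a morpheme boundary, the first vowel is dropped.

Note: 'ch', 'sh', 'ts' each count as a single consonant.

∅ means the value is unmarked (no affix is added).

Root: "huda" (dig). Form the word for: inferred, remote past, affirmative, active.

Attach tense remote past eb- → ebhuda.
Attach evidentiality inferred e- → eebhuda.
Attach voice active uch- → ucheebhuda.
Attach polarity affirmative go- → goucheebhuda.
Apply vowel harmony: goucheebhuda → gouchaabhuda.
Apply vowel deletion: gouchaabhuda → guchabhuda.

guchabhuda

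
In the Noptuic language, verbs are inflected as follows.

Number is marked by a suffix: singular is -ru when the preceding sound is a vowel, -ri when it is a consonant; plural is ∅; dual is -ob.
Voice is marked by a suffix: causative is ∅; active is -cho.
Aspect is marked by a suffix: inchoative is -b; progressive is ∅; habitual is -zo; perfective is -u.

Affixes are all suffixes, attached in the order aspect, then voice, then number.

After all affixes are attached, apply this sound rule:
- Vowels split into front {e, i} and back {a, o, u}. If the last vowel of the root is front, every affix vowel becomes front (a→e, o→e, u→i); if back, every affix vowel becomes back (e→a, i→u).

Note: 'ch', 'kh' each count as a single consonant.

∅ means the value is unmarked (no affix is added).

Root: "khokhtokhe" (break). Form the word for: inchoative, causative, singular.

Attach aspect inchoative -b → khokhtokheb.
voice = causative: zero marking, form stays khokhtokheb.
Attach number singular -ri (after consonant 'b') → khokhtokhebri.
Vowel harmony: no change.

khokhtokhebri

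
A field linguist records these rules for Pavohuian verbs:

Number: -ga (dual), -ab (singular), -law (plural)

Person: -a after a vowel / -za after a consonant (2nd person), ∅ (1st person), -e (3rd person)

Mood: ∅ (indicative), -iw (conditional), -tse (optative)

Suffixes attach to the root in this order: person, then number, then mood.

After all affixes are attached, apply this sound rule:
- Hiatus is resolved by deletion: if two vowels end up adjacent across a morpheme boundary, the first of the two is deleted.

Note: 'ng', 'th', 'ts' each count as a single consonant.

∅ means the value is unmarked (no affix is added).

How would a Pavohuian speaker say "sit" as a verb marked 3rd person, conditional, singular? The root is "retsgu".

Attach person 3rd person -e → retsgue.
Attach number singular -ab → retsgueab.
Attach mood conditional -iw → retsgueabiw.
Apply vowel deletion: retsgueabiw → retsgabiw.

retsgabiw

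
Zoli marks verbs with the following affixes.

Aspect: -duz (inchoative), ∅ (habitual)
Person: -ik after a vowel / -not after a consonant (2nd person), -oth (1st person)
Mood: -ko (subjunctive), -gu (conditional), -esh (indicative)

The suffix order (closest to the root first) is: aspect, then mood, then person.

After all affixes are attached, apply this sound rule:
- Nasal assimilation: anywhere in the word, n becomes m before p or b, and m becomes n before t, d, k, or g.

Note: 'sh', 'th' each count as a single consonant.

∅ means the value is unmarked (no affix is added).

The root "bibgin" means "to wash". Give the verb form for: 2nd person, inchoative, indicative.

bibginduzeshnot

Attach aspect inchoative -duz → bibginduz.
Attach mood indicative -esh → bibginduzesh.
Attach person 2nd person -not (after consonant 'sh') → bibginduzeshnot.
Nasal assimilation: no change.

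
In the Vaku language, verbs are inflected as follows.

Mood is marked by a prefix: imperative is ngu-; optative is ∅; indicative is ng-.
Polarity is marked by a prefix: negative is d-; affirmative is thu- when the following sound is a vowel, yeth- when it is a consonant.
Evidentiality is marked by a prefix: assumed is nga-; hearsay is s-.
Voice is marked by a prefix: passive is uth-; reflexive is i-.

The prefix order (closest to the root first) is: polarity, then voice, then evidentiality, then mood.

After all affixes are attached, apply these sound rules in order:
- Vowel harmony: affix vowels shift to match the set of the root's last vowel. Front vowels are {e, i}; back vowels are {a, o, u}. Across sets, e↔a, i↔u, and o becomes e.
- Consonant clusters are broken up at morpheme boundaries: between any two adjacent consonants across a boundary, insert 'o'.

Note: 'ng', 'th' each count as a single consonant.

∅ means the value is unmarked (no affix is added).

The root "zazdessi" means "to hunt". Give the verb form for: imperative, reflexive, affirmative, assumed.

ngingeiyethozazdessi

Attach polarity affirmative yeth- (before consonant 'z') → yethzazdessi.
Attach voice reflexive i- → iyethzazdessi.
Attach evidentiality assumed nga- → ngaiyethzazdessi.
Attach mood imperative ngu- → ngungaiyethzazdessi.
Apply vowel harmony: ngungaiyethzazdessi → ngingeiyethzazdessi.
Apply epenthesis: ngingeiyethzazdessi → ngingeiyethozazdessi.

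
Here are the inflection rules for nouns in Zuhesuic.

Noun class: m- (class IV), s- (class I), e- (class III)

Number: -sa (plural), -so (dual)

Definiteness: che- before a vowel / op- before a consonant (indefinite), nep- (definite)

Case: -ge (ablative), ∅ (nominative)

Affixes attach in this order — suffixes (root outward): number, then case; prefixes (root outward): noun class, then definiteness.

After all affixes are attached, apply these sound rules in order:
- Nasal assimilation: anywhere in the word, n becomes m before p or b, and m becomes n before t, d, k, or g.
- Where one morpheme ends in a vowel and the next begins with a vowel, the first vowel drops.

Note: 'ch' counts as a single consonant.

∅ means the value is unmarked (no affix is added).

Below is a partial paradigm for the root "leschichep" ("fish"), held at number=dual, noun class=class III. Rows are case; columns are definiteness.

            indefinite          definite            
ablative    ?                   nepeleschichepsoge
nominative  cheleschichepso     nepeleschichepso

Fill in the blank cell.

cheleschichepsoge

Attach number dual -so → leschichepso.
Attach case ablative -ge → leschichepsoge.
Attach noun class class III e- → eleschichepsoge.
Attach definiteness indefinite che- (before vowel 'e') → cheeleschichepsoge.
Nasal assimilation: no change.
Apply vowel deletion: cheeleschichepsoge → cheleschichepsoge.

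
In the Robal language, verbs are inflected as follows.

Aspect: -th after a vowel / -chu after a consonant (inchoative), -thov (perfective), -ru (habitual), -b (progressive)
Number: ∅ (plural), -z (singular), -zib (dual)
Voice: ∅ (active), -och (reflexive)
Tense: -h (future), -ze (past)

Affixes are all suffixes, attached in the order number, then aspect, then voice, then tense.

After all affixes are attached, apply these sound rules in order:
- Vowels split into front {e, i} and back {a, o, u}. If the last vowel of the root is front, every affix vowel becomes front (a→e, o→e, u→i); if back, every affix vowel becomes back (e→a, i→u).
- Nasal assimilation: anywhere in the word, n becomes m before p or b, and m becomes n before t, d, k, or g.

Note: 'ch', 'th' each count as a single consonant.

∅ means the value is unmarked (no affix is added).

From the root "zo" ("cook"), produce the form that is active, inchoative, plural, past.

zothza

number = plural: zero marking, form stays zo.
Attach aspect inchoative -th (after vowel 'o') → zoth.
voice = active: zero marking, form stays zoth.
Attach tense past -ze → zothze.
Apply vowel harmony: zothze → zothza.
Nasal assimilation: no change.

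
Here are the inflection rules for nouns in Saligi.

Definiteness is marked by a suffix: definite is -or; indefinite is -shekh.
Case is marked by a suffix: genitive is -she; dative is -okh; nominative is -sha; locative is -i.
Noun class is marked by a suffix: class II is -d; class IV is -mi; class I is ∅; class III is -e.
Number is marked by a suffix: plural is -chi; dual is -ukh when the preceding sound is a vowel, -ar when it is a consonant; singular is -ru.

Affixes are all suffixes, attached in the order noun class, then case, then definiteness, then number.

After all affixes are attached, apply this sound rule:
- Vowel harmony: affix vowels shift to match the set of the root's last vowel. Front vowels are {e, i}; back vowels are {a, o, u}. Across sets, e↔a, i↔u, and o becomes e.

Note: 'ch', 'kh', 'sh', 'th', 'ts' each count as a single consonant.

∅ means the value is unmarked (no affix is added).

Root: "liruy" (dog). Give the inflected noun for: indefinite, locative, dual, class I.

liruyushakhar

noun class = class I: zero marking, form stays liruy.
Attach case locative -i → liruyi.
Attach definiteness indefinite -shekh → liruyishekh.
Attach number dual -ar (after consonant 'kh') → liruyishekhar.
Apply vowel harmony: liruyishekhar → liruyushakhar.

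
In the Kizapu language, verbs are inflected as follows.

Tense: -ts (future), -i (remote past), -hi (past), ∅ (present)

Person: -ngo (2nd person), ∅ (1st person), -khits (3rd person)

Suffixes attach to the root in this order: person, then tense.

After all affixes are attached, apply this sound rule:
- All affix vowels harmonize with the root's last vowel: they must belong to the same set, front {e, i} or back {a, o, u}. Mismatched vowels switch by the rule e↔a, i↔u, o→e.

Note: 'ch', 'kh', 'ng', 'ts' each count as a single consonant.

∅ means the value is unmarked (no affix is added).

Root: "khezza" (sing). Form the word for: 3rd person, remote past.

Attach person 3rd person -khits → khezzakhits.
Attach tense remote past -i → khezzakhitsi.
Apply vowel harmony: khezzakhitsi → khezzakhutsu.

khezzakhutsu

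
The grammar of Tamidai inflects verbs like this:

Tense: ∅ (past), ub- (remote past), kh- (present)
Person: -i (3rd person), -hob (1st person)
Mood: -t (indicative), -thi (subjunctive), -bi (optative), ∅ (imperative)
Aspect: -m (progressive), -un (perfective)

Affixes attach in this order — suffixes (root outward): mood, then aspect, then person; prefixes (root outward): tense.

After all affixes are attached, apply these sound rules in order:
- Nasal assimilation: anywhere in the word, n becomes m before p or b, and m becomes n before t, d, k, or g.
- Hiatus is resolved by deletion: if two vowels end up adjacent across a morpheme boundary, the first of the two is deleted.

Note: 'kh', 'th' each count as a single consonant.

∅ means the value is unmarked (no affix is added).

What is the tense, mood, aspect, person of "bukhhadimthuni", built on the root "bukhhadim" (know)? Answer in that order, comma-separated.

Segment: bukhhadim-thi-un-i.
tense: ∅ → past.
mood: -thi → subjunctive.
aspect: -un → perfective.
person: -i → 3rd person.

past, subjunctive, perfective, 3rd person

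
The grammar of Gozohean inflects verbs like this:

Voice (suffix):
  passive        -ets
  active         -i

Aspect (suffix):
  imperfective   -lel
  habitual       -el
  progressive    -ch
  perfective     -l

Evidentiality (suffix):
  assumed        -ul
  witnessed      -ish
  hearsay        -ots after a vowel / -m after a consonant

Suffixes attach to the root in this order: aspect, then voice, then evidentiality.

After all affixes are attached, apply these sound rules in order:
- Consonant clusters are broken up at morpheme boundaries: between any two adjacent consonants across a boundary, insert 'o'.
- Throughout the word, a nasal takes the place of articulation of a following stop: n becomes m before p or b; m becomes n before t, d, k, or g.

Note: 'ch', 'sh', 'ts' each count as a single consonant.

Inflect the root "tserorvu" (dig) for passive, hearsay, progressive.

Attach aspect progressive -ch → tserorvuch.
Attach voice passive -ets → tserorvuchets.
Attach evidentiality hearsay -m (after consonant 'ts') → tserorvuchetsm.
Apply epenthesis: tserorvuchetsm → tserorvuchetsom.
Nasal assimilation: no change.

tserorvuchetsom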